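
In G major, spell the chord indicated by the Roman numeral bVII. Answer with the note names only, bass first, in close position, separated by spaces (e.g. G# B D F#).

bVII is a major triad on the lowered seventh degree (the subtonic), borrowed from the parallel minor. In G major that root is F.
So the chord is F-A-C, a major triad.

F A C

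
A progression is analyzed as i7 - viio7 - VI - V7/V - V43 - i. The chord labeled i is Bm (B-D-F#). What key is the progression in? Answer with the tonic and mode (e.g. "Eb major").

B minor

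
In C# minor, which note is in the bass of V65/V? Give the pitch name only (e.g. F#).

F##

The applied chord V65/V is rooted on D#: D#-F##-A#-C#.
The figure 65 means first inversion — the third is in the bass.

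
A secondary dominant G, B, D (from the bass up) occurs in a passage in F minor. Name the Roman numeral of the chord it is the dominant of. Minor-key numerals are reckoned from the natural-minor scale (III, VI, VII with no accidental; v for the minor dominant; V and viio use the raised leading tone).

V

The chord is a major triad on G.
A dominant resolves down a perfect fifth: G → C. In F minor, C is scale degree 5, i.e. V.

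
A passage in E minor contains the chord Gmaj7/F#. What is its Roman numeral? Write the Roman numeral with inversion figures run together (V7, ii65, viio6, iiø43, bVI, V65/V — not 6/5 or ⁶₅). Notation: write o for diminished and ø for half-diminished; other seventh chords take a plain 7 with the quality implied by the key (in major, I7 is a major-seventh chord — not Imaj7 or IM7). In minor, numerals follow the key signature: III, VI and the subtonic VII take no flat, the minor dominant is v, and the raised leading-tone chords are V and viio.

The pitches G-B-D-F# form a major seventh chord rooted on G.
In E minor, G is the mediant; the diatonic major seventh chord there is III7.
With F# in the bass the chord is in third inversion, so the figured bass is 42.

III42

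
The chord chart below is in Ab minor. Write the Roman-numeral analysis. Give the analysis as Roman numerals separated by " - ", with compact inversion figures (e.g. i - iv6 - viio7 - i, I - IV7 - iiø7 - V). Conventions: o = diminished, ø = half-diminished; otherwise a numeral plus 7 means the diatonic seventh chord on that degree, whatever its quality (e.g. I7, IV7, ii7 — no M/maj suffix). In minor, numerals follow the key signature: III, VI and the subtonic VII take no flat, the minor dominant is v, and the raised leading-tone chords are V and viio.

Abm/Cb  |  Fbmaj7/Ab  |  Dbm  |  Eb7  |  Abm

i6 - VI65 - iv - V7 - i

Abm/Cb: minor triad on Ab = scale degree 1 → i6.
Fbmaj7/Ab has root Fb, degree 6 in Ab minor, so VI65.
Dbm: minor triad on Db = scale degree 4 → iv.
Eb7: root Eb is the dominant; dominant seventh chord there is V7.
Abm: minor triad on Ab = scale degree 1 → i.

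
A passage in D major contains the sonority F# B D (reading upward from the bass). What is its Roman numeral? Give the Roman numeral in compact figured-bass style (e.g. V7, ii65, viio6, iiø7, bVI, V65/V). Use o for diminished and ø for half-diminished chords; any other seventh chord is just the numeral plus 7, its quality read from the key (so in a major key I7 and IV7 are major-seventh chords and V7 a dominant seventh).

Stacked in thirds the chord is B-D-F#: a minor triad on B.
B is scale degree 6 in D major, and a minor triad on that degree is written vi.
With F# in the bass the chord is in second inversion, so the figured bass is 64.

vi64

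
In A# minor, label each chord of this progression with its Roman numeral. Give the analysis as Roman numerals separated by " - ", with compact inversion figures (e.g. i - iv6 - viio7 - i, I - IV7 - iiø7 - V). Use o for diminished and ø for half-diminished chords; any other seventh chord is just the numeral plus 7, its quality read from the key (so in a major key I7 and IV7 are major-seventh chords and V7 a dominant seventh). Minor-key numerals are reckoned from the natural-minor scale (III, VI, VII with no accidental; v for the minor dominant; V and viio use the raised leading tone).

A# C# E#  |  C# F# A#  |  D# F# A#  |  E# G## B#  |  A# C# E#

A#-C#-E#: minor triad on A# = scale degree 1 → i.
C#-F#-A#: root F# is the submediant; major triad there is VI64.
D#-F#-A# has root D#, degree 4 in A# minor, so iv.
E#-G##-B# has root E#, degree 5 in A# minor, so V.
A#-C#-E#: minor triad on A# = scale degree 1 → i.

i - VI64 - iv - V - i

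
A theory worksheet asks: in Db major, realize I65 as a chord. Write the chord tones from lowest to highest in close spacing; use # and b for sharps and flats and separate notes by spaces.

The numeral's case and figure indicate a major seventh chord. In Db major its root, the first degree, is Db.
Stacking thirds from Db gives Db-F-Ab-C.
With the 65 figure the chord is in first inversion; from the bass F upward in close position it reads F-Ab-C-Db.

F Ab C Db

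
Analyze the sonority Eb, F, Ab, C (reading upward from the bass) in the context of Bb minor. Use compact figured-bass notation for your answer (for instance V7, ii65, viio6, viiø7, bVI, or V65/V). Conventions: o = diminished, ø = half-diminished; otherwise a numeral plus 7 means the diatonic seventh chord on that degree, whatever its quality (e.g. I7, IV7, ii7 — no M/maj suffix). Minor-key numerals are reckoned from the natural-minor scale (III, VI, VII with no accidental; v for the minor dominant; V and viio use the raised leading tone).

The pitches F-Ab-C-Eb form a minor seventh chord rooted on F.
In Bb minor, F is the dominant; the diatonic minor seventh chord there is v7.
With Eb in the bass the chord is in third inversion, so the figured bass is 42.

v42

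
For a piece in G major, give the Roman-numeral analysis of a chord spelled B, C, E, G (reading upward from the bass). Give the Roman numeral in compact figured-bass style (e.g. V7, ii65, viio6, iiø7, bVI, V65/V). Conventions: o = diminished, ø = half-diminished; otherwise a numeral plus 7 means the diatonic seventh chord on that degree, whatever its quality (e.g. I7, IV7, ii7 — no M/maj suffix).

Stacked in thirds the chord is C-E-G-B: a major seventh chord on C.
In G major, C is the subdominant; the diatonic major seventh chord there is IV7.
With B in the bass the chord is in third inversion, so the figured bass is 42.

IV42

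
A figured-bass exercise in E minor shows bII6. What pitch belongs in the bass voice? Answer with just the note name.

bII in E minor has root F; the chord is F-A-C.
The figure 6 means first inversion — the third is in the bass.

A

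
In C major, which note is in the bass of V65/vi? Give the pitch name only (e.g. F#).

The applied chord V65/vi is rooted on E: E-G#-B-D.
The figure 65 means first inversion — the third is in the bass.

G#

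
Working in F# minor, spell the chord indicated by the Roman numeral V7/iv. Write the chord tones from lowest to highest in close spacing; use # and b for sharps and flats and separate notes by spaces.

The slash means an applied dominant: we want the dominant of iv. In F# minor, iv is B minor, and its dominant is built on F#.
Building a dominant seventh chord on F# gives F#-A#-C#-E.

F# A# C# E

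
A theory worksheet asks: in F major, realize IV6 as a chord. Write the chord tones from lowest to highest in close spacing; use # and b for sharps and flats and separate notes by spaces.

D F Bb

In F major, the subdominant is Bb, and the diatonic chord built there is a major triad.
Stacking thirds from Bb gives Bb-D-F.
With the 6 figure the chord is in first inversion; from the bass D upward in close position it reads D-F-Bb.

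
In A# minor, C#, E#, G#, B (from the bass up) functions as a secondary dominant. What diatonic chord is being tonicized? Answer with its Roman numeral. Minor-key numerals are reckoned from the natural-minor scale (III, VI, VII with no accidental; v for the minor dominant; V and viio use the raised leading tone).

VI

The chord is a dominant seventh chord on C#.
A dominant resolves down a perfect fifth: C# → F#. In A# minor, F# is scale degree 6, i.e. VI.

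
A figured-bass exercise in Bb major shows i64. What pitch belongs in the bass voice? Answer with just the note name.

i in Bb major has root Bb; the chord is Bb-Db-F.
The figure 64 means second inversion — the fifth is in the bass.

F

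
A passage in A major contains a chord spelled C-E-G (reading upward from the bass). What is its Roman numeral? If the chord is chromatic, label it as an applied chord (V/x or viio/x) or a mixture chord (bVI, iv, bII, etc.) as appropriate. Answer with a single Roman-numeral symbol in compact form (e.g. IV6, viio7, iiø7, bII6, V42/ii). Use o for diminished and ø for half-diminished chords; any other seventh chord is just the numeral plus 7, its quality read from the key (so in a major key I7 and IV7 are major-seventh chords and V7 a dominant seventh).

Stacked in thirds the chord is C-E-G: a major triad on C.
C is the lowered third degree of A major (diatonic 3 would be C#). This is a major triad on the lowered third degree, borrowed from the parallel minor.

bIII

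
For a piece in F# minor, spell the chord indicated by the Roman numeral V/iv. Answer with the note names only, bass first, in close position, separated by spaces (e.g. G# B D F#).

The slash means an applied dominant: we want the dominant of iv. In F# minor, iv is B minor, and its dominant is built on F#.
Building a major triad on F# gives F#-A#-C#.

F# A# C#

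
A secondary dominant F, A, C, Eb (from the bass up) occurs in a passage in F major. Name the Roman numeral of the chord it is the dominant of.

IV

The chord is a dominant seventh chord on F.
A dominant resolves down a perfect fifth: F → Bb. In F major, Bb is scale degree 4, i.e. IV.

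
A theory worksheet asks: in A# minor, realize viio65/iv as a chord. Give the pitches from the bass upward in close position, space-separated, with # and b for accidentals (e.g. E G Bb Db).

The slash marks an applied leading-tone chord: viio of iv. In A# minor, iv is D#, so the leading tone to it is C##, a half step below.
Building a fully diminished seventh chord on C## gives C##-E#-G#-B.
The figured bass 65 indicates first inversion, placing the third (E#) in the bass: E#-G#-B-C##.

E# G# B C##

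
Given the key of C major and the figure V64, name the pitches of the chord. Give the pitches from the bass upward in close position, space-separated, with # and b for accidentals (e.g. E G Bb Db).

D G B

In C major, the dominant is G, and the diatonic chord built there is a major triad.
That chord is spelled G-B-D.
The figured bass 64 indicates second inversion, placing the fifth (D) in the bass: D-G-B.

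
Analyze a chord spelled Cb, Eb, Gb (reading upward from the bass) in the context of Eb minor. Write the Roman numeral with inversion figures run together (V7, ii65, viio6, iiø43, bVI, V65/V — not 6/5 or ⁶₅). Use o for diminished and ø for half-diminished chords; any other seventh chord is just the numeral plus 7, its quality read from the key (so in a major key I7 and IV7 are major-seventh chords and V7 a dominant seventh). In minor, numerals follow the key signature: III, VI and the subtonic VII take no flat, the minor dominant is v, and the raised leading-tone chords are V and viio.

VI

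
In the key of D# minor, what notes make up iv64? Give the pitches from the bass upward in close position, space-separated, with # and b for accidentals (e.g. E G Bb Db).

D# G# B

In D# minor, the fourth degree is G#, and the diatonic chord built there is a minor triad.
That chord is spelled G#-B-D#.
With the 64 figure the chord is in second inversion; from the bass D# upward in close position it reads D#-G#-B.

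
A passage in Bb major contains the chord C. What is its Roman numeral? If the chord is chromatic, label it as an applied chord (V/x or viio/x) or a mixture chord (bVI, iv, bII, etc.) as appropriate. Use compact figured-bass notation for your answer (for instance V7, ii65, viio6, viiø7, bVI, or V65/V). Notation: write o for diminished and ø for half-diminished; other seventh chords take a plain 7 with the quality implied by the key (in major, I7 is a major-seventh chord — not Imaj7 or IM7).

Stacked in thirds the chord is C-E-G: a major triad on C.
C is not a diatonic chord root with this quality in Bb major, but it lies a perfect fifth above F (V), so the chord functions as an applied dominant of V.

V/V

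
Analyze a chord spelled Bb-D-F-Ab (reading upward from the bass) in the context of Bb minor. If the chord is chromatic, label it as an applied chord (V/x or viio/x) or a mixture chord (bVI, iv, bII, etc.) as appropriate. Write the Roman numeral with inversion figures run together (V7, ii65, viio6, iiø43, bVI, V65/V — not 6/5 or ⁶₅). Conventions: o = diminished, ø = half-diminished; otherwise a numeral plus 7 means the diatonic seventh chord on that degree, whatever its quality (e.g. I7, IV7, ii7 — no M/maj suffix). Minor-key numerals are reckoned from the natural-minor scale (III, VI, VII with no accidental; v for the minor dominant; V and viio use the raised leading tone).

The pitches Bb-D-F-Ab form a dominant seventh chord rooted on Bb.
Bb is not a diatonic chord root with this quality in Bb minor, but it lies a perfect fifth above Eb (iv), so the chord functions as an applied dominant of iv.

V7/iv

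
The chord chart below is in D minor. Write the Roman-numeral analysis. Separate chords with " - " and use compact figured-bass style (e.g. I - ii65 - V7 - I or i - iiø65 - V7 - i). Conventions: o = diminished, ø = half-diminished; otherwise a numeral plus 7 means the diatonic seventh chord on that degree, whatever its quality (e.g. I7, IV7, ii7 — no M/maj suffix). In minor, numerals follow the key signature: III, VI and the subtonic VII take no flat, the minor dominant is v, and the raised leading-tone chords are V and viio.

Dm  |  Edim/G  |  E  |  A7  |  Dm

i - iio6 - V/V - V7 - i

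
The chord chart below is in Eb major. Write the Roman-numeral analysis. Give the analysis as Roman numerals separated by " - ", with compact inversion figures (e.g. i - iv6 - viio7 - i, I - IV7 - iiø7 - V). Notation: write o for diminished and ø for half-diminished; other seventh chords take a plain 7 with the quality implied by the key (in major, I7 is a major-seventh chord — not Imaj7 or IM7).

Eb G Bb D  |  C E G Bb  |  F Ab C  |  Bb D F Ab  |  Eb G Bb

Eb-G-Bb-D: major seventh chord on Eb = scale degree 1 → I7.
C-E-G-Bb: chromatic; C is V of ii, so V7/ii.
F-Ab-C: minor triad on F = scale degree 2 → ii.
Bb-D-F-Ab: root Bb is the dominant; dominant seventh chord there is V7.
Eb-G-Bb: root Eb is the tonic; major triad there is I.

I7 - V7/ii - ii - V7 - I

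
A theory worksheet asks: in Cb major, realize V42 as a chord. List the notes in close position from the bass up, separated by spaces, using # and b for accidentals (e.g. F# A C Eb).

In Cb major, scale degree 5 is Gb, and the diatonic chord built there is a dominant seventh chord.
Stacking thirds from Gb gives Gb-Bb-Db-Fb.
With the 42 figure the chord is in third inversion; from the bass Fb upward in close position it reads Fb-Gb-Bb-Db.

Fb Gb Bb Db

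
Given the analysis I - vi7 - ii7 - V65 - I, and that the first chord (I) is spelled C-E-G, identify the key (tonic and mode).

C major

I is given as C-E-G — a major triad with root C.
If C is scale degree 1 and the mode makes that degree carry a major triad, the tonic is C and the mode is major.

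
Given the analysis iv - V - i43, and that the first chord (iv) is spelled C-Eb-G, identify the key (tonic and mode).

G minor

The chord Cm is a minor triad rooted on C; its label is iv.
Counting down 3 scale steps from C places the tonic on G; a minor triad on degree 4 is diatonic only in minor.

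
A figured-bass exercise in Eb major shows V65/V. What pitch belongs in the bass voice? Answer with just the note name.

A

The applied chord V65/V is rooted on F: F-A-C-Eb.
The figure 65 means first inversion — the third is in the bass.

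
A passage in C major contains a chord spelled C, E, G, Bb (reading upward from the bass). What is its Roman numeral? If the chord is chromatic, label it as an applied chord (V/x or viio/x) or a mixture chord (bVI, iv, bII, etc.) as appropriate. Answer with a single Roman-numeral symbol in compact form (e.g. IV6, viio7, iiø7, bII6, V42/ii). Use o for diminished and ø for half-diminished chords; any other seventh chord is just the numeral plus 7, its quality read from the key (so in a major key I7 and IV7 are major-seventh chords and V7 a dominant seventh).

V7/IV

The pitches C-E-G-Bb form a dominant seventh chord rooted on C.
C is not a diatonic chord root with this quality in C major, but it lies a perfect fifth above F (IV), so the chord functions as an applied dominant of IV.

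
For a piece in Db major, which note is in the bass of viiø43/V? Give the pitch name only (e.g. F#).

Db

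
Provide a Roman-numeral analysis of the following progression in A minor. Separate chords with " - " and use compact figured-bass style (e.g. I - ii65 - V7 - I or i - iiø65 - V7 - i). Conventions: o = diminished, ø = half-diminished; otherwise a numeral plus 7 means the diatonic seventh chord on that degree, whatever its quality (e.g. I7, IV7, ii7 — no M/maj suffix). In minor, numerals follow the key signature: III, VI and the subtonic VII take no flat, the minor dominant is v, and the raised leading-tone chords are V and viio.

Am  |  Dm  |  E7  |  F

i - iv - V7 - VI

Am: minor triad on A = scale degree 1 → i.
Dm: minor triad on D = scale degree 4 → iv.
E7: root E is the dominant; dominant seventh chord there is V7.
F: root F is the submediant; major triad there is VI.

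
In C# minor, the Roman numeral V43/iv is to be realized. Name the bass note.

G#

The applied chord V43/iv is rooted on C#: C#-E#-G#-B.
The figure 43 means second inversion — the fifth is in the bass.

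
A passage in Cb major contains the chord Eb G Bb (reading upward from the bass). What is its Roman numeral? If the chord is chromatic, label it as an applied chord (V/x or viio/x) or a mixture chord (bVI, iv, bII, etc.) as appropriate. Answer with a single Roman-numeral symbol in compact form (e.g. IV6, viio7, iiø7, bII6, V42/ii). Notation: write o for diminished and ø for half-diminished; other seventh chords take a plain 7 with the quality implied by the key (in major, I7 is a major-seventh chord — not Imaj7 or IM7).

The pitches Eb-G-Bb form a major triad rooted on Eb.
Eb is not a diatonic chord root with this quality in Cb major, but it lies a perfect fifth above Ab (vi), so the chord functions as an applied dominant of vi.

V/vi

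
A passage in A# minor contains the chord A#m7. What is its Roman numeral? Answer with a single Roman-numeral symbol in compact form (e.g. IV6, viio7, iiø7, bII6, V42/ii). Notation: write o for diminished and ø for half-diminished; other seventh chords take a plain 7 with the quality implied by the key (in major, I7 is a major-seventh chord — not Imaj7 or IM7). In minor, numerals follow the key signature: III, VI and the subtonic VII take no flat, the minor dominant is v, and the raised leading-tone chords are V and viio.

i7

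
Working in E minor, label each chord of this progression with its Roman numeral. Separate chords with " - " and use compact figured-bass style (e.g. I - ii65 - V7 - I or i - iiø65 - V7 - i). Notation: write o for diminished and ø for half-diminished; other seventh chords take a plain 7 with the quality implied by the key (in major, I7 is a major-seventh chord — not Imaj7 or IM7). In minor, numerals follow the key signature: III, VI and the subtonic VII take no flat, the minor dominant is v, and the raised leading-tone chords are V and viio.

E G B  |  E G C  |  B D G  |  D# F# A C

i - VI6 - III6 - viio7

E-G-B: root E is the tonic; minor triad there is i.
E-G-C: root C is the submediant; major triad there is VI6.
B-D-G: major triad on G = scale degree 3 → III6.
D#-F#-A-C: fully diminished seventh chord on D# = scale degree 7 → viio7.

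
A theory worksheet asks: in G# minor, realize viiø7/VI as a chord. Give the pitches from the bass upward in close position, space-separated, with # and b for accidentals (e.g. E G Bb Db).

The slash marks an applied leading-tone chord: viio of VI. In G# minor, VI is E, so the leading tone to it is D#, a half step below.
Building a half-diminished seventh chord on D# gives D#-F#-A-C#.

D# F# A C#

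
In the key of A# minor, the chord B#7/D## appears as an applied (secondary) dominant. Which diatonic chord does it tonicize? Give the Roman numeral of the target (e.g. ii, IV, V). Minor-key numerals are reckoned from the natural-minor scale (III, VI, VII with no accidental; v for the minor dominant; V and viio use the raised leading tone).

The chord is a dominant seventh chord on B#.
A dominant resolves down a perfect fifth: B# → E#. In A# minor, E# is scale degree 5, i.e. V.

V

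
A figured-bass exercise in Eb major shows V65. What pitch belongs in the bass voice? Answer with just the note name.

D

V in Eb major has root Bb; the chord is Bb-D-F-Ab.
The figure 65 means first inversion — the third is in the bass.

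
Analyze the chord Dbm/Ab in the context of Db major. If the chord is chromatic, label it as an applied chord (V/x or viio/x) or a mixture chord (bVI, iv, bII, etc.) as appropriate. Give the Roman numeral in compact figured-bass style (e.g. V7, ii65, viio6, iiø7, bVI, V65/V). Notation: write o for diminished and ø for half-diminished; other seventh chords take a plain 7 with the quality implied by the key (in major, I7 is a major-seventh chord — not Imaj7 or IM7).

i64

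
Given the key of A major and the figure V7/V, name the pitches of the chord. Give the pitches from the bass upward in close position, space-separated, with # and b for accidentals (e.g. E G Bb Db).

B D# F# A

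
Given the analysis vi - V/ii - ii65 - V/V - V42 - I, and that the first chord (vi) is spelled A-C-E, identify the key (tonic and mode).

C major

The anchor chord is a minor triad on A, labeled vi.
vi on A implies A is the submediant; that puts the tonic at C, and the lowercase numeral fits major mode.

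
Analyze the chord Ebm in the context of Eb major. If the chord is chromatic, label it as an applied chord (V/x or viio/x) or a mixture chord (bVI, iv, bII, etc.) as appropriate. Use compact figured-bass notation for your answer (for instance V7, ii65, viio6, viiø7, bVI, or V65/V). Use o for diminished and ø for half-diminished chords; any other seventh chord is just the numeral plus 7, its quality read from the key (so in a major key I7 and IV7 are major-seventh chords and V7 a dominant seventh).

Stacked in thirds the chord is Eb-Gb-Bb: a minor triad on Eb.
Eb is the first degree of Eb major. This is the minor tonic, borrowed from the parallel minor.

i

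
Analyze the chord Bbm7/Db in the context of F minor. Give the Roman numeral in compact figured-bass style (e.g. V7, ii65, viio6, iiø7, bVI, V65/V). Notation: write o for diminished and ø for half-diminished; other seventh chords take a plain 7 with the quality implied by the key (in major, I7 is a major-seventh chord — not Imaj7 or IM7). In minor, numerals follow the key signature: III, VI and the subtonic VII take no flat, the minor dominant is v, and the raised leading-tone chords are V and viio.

The pitches Bb-Db-F-Ab form a minor seventh chord rooted on Bb.
In F minor, Bb is the subdominant; the diatonic minor seventh chord there is iv7.
With Db in the bass the chord is in first inversion, so the figured bass is 65.

iv65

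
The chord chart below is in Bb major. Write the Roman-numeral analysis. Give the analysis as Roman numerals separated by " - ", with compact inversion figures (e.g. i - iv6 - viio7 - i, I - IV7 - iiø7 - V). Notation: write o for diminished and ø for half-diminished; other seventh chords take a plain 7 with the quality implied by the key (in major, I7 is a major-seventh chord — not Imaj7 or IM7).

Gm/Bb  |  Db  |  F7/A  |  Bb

vi6 - bIII - V65 - I

Gm/Bb: minor triad on G = scale degree 6 → vi6.
Db: major triad on Db — chromatic; bIII (borrowed from the parallel minor).
F7/A has root F, degree 5 in Bb major, so V65.
Bb has root Bb, degree 1 in Bb major, so I.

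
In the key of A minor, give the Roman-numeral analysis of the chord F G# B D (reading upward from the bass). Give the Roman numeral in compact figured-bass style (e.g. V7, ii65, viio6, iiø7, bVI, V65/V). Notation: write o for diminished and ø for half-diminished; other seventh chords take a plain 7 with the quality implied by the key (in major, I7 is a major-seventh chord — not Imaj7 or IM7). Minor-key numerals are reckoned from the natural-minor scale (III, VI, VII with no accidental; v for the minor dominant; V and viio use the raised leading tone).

The pitches G#-B-D-F form a fully diminished seventh chord rooted on G#.
In A minor, G# is the leading tone; the diatonic fully diminished seventh chord there is viio7.
With F in the bass the chord is in third inversion, so the figured bass is 42.

viio42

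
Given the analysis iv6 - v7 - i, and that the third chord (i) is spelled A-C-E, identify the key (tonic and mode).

A minor

The anchor chord is a minor triad on A, labeled i.
If A is scale degree 1 and the mode makes that degree carry a minor triad, the tonic is A and the mode is minor.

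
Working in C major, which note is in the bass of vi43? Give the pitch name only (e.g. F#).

vi in C major has root A; the chord is A-C-E-G.
The figure 43 means second inversion — the fifth is in the bass.

E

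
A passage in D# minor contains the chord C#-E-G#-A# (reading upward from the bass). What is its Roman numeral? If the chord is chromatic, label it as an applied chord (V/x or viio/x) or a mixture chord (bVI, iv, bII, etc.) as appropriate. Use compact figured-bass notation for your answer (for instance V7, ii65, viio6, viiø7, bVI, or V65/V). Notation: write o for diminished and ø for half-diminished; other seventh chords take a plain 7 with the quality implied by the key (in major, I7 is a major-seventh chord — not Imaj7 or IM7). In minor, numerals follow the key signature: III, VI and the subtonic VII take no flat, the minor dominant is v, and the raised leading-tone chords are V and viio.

viiø65/VI

Stacked in thirds the chord is A#-C#-E-G#: a half-diminished seventh chord on A#.
A# sits a half step below B (VI in D# minor); a diminished chord there is the applied leading-tone chord of VI.
With C# in the bass the chord is in first inversion, so the figured bass is 65.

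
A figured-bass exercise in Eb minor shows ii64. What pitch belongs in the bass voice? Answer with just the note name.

ii in Eb minor has root F; the chord is F-Ab-C.
The figure 64 means second inversion — the fifth is in the bass.

C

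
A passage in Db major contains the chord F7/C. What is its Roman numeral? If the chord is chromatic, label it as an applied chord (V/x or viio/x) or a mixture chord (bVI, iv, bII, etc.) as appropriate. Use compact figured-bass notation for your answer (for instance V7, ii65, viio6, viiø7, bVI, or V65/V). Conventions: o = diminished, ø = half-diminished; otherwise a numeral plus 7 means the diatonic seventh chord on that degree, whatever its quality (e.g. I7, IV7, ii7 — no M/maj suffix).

The pitches F-A-C-Eb form a dominant seventh chord rooted on F.
F is not a diatonic chord root with this quality in Db major, but it lies a perfect fifth above Bb (vi), so the chord functions as an applied dominant of vi.
With C in the bass the chord is in second inversion, so the figured bass is 43.

V43/vi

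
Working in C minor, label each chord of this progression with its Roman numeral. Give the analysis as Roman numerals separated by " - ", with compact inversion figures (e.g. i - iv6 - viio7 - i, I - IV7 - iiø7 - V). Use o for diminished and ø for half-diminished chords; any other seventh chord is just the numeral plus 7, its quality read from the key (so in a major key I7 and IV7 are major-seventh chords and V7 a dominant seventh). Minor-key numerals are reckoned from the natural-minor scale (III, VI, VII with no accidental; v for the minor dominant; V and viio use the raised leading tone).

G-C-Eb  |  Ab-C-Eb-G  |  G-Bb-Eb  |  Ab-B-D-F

G-C-Eb has root C, degree 1 in C minor, so i64.
Ab-C-Eb-G: root Ab is the submediant; major seventh chord there is VI7.
G-Bb-Eb: root Eb is the mediant; major triad there is III6.
Ab-B-D-F: root B is the leading tone; fully diminished seventh chord there is viio42.

i64 - VI7 - III6 - viio42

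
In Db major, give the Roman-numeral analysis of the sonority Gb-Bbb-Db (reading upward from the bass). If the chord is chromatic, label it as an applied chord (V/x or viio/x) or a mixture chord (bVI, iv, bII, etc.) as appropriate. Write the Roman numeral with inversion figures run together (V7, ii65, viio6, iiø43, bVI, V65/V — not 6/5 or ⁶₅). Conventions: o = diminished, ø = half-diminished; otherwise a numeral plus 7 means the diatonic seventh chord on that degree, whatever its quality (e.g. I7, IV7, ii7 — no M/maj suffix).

The pitches Gb-Bbb-Db form a minor triad rooted on Gb.
Gb is the fourth degree of Db major. This is the minor subdominant, borrowed from the parallel minor.

iv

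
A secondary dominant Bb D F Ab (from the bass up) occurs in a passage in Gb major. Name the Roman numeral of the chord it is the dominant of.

vi

The chord is a dominant seventh chord on Bb.
A dominant resolves down a perfect fifth: Bb → Eb. In Gb major, Eb is scale degree 6, i.e. vi.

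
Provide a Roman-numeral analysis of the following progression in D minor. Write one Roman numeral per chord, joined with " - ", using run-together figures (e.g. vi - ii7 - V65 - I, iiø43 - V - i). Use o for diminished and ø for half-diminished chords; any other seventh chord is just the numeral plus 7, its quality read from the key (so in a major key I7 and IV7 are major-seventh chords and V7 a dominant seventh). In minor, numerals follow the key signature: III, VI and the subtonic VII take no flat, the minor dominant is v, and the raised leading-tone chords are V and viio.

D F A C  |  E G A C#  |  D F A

D-F-A-C: minor seventh chord on D = scale degree 1 → i7.
E-G-A-C#: dominant seventh chord on A = scale degree 5 → V43.
D-F-A has root D, degree 1 in D minor, so i.

i7 - V43 - i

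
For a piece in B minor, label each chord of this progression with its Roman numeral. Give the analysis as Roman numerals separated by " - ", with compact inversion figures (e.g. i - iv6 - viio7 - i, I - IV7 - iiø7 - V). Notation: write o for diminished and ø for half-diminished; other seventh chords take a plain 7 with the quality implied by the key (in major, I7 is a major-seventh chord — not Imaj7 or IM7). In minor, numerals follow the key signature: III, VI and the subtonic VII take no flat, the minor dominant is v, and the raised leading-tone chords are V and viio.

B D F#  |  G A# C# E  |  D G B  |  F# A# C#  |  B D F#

i - viio42 - VI64 - V - i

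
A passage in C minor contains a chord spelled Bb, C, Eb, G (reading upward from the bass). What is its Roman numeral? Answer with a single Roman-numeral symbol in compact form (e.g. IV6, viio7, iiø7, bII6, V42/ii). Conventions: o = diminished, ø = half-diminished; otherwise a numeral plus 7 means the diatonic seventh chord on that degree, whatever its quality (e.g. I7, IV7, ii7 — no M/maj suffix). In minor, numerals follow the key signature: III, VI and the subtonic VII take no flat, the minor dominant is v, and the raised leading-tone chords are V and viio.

i42

Stacked in thirds the chord is C-Eb-G-Bb: a minor seventh chord on C.
In C minor, C is the tonic; the diatonic minor seventh chord there is i7.
With Bb in the bass the chord is in third inversion, so the figured bass is 42.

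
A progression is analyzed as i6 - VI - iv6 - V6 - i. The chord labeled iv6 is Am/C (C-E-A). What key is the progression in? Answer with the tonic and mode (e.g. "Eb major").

E minor

The chord Am/C is a minor triad rooted on A; its label is iv6.
Counting down 3 scale steps from A places the tonic on E; a minor triad on degree 4 is diatonic only in minor.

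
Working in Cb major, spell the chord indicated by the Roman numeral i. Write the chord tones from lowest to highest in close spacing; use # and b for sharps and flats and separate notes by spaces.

Cb Ebb Gb

i is the minor tonic, borrowed from the parallel minor. In Cb major that root is Cb.
So the chord is Cb-Ebb-Gb.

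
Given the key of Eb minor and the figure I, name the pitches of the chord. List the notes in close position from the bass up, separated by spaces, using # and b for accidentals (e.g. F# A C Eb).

Eb G Bb

Scale degree 1 in Eb minor is Eb; here the chord built on it is altered to a major triad. I is the major tonic (Picardy third), borrowed from the parallel major.
So the chord is Eb-G-Bb, a major triad.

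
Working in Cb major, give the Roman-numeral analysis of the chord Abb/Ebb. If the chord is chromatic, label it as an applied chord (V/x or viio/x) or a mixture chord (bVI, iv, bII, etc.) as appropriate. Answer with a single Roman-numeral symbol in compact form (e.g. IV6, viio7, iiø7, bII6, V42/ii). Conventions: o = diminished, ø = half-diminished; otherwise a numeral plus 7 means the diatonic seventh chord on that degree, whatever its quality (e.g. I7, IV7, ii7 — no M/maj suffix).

bVI64

Stacked in thirds the chord is Abb-Cb-Ebb: a major triad on Abb.
Abb is the lowered sixth degree of Cb major (diatonic 6 would be Ab). This is a major triad on the lowered sixth degree, borrowed from the parallel minor.
With Ebb in the bass the chord is in second inversion, so the figured bass is 64.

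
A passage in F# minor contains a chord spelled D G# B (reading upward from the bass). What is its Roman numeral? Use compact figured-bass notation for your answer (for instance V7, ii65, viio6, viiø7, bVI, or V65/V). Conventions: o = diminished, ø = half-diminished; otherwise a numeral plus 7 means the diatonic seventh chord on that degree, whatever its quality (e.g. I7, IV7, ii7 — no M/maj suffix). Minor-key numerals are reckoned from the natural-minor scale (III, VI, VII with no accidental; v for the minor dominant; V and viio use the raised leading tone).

iio64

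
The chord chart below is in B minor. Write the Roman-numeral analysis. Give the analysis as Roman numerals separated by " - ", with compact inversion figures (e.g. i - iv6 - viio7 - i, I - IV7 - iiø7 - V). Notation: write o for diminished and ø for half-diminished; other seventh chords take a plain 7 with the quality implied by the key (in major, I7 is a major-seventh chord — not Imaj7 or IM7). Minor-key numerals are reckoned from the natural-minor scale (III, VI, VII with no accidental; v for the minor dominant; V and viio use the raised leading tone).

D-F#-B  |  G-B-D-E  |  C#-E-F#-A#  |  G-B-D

i6 - iv65 - V43 - VI

D-F#-B has root B, degree 1 in B minor, so i6.
G-B-D-E: minor seventh chord on E = scale degree 4 → iv65.
C#-E-F#-A#: root F# is the dominant; dominant seventh chord there is V43.
G-B-D has root G, degree 6 in B minor, so VI.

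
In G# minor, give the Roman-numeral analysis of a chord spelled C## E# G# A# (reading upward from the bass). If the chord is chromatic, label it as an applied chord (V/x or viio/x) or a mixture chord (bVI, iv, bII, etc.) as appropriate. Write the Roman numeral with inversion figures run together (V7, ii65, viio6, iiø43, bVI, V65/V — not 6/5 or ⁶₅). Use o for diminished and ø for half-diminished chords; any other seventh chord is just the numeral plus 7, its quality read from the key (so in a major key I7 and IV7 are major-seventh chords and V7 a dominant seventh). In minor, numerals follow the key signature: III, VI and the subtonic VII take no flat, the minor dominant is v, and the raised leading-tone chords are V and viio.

The pitches A#-C##-E#-G# form a dominant seventh chord rooted on A#.
A# is not a diatonic chord root with this quality in G# minor, but it lies a perfect fifth above D# (V), so the chord functions as an applied dominant of V.
With C## in the bass the chord is in first inversion, so the figured bass is 65.

V65/V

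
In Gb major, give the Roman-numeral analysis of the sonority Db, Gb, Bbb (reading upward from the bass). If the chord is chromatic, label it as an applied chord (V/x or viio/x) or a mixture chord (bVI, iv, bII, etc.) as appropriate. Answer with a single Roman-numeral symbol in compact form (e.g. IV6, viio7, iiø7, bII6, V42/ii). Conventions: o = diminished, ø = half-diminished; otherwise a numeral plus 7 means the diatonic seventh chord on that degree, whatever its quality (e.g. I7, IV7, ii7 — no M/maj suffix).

The pitches Gb-Bbb-Db form a minor triad rooted on Gb.
Gb is the first degree of Gb major. This is the minor tonic, borrowed from the parallel minor.
With Db in the bass the chord is in second inversion, so the figured bass is 64.

i64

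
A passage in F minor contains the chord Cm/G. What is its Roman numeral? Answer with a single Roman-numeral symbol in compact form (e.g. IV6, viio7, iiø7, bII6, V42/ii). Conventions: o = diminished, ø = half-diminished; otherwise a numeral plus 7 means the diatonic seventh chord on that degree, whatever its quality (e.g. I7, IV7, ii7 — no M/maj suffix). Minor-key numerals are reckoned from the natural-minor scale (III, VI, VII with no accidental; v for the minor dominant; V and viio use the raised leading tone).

Stacked in thirds the chord is C-Eb-G: a minor triad on C.
In F minor, C is the dominant; the diatonic minor triad there is v.
With G in the bass the chord is in second inversion, so the figured bass is 64.

v64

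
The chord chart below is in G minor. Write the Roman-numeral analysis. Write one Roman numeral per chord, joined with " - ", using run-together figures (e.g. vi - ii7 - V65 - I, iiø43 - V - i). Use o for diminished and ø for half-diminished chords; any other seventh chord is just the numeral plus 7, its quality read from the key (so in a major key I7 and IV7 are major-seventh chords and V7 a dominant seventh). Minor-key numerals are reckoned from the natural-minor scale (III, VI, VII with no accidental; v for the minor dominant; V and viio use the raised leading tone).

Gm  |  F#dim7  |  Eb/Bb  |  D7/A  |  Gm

Gm: minor triad on G = scale degree 1 → i.
F#dim7 has root F#, degree 7 in G minor, so viio7.
Eb/Bb: root Eb is the submediant; major triad there is VI64.
D7/A has root D, degree 5 in G minor, so V43.
Gm: root G is the tonic; minor triad there is i.

i - viio7 - VI64 - V43 - i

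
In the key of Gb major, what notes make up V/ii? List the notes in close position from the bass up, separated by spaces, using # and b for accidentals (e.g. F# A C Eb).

Eb G Bb

V/ii is a secondary dominant — the dominant triad of ii. ii in Gb major is Ab, so the applied chord's root is Eb, a perfect fifth above.
Building a major triad on Eb gives Eb-G-Bb.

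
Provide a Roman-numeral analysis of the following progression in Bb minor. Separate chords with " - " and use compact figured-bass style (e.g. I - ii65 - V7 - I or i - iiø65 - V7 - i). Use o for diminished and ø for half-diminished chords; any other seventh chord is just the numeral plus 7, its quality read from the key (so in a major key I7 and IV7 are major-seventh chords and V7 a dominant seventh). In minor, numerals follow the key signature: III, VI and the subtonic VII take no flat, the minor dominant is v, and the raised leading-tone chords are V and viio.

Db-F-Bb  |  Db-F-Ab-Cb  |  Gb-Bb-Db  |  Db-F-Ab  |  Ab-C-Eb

i6 - V7/VI - VI - III - VII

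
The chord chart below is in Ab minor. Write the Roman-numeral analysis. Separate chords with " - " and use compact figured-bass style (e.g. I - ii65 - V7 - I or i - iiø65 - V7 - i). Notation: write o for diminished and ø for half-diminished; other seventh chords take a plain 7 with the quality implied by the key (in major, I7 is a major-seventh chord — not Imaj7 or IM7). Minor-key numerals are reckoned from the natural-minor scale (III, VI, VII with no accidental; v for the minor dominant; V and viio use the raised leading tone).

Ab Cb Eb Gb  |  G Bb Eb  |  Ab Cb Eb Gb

Ab-Cb-Eb-Gb: root Ab is the tonic; minor seventh chord there is i7.
G-Bb-Eb has root Eb, degree 5 in Ab minor, so V6.
Ab-Cb-Eb-Gb has root Ab, degree 1 in Ab minor, so i7.

i7 - V6 - i7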